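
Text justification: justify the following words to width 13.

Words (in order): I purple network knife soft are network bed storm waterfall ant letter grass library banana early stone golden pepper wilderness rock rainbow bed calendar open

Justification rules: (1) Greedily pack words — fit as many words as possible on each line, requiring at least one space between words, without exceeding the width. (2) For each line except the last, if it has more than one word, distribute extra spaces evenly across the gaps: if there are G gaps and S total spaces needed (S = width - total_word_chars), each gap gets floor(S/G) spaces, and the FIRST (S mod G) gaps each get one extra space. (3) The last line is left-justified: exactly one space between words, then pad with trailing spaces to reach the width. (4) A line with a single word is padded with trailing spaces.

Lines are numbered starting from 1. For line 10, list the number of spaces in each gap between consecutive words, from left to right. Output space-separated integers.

Line 1: ['I', 'purple'] (min_width=8, slack=5)
Line 2: ['network', 'knife'] (min_width=13, slack=0)
Line 3: ['soft', 'are'] (min_width=8, slack=5)
Line 4: ['network', 'bed'] (min_width=11, slack=2)
Line 5: ['storm'] (min_width=5, slack=8)
Line 6: ['waterfall', 'ant'] (min_width=13, slack=0)
Line 7: ['letter', 'grass'] (min_width=12, slack=1)
Line 8: ['library'] (min_width=7, slack=6)
Line 9: ['banana', 'early'] (min_width=12, slack=1)
Line 10: ['stone', 'golden'] (min_width=12, slack=1)
Line 11: ['pepper'] (min_width=6, slack=7)
Line 12: ['wilderness'] (min_width=10, slack=3)
Line 13: ['rock', 'rainbow'] (min_width=12, slack=1)
Line 14: ['bed', 'calendar'] (min_width=12, slack=1)
Line 15: ['open'] (min_width=4, slack=9)

Answer: 2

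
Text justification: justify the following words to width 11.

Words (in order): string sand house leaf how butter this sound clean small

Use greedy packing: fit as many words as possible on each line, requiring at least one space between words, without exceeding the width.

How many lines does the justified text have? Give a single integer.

Answer: 5

Derivation:
Line 1: ['string', 'sand'] (min_width=11, slack=0)
Line 2: ['house', 'leaf'] (min_width=10, slack=1)
Line 3: ['how', 'butter'] (min_width=10, slack=1)
Line 4: ['this', 'sound'] (min_width=10, slack=1)
Line 5: ['clean', 'small'] (min_width=11, slack=0)
Total lines: 5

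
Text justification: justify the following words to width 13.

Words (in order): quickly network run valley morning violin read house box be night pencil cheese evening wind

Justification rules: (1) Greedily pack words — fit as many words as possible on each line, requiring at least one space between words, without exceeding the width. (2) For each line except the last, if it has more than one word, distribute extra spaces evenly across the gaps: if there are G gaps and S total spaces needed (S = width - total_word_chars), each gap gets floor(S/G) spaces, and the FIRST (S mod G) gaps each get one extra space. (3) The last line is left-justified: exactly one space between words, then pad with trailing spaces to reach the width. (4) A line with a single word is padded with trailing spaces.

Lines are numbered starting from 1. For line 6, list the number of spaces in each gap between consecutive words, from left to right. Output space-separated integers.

Line 1: ['quickly'] (min_width=7, slack=6)
Line 2: ['network', 'run'] (min_width=11, slack=2)
Line 3: ['valley'] (min_width=6, slack=7)
Line 4: ['morning'] (min_width=7, slack=6)
Line 5: ['violin', 'read'] (min_width=11, slack=2)
Line 6: ['house', 'box', 'be'] (min_width=12, slack=1)
Line 7: ['night', 'pencil'] (min_width=12, slack=1)
Line 8: ['cheese'] (min_width=6, slack=7)
Line 9: ['evening', 'wind'] (min_width=12, slack=1)

Answer: 2 1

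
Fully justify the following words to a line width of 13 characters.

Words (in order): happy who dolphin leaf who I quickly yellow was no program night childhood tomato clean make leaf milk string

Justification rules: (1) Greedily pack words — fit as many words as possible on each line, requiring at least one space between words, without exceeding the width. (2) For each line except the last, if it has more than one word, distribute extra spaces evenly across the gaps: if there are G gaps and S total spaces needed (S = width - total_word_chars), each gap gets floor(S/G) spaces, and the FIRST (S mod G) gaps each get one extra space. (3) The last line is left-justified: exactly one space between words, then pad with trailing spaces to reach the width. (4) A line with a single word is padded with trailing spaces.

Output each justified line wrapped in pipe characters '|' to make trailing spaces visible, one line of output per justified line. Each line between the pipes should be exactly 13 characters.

Line 1: ['happy', 'who'] (min_width=9, slack=4)
Line 2: ['dolphin', 'leaf'] (min_width=12, slack=1)
Line 3: ['who', 'I', 'quickly'] (min_width=13, slack=0)
Line 4: ['yellow', 'was', 'no'] (min_width=13, slack=0)
Line 5: ['program', 'night'] (min_width=13, slack=0)
Line 6: ['childhood'] (min_width=9, slack=4)
Line 7: ['tomato', 'clean'] (min_width=12, slack=1)
Line 8: ['make', 'leaf'] (min_width=9, slack=4)
Line 9: ['milk', 'string'] (min_width=11, slack=2)

Answer: |happy     who|
|dolphin  leaf|
|who I quickly|
|yellow was no|
|program night|
|childhood    |
|tomato  clean|
|make     leaf|
|milk string  |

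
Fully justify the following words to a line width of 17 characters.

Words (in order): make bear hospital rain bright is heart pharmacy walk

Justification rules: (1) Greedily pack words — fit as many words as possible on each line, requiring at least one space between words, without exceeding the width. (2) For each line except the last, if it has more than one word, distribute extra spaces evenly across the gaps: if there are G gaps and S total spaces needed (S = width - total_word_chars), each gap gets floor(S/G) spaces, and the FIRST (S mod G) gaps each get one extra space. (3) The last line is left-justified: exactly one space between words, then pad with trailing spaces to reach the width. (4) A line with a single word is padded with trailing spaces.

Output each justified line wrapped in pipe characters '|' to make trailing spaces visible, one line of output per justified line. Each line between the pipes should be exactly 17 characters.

Line 1: ['make', 'bear'] (min_width=9, slack=8)
Line 2: ['hospital', 'rain'] (min_width=13, slack=4)
Line 3: ['bright', 'is', 'heart'] (min_width=15, slack=2)
Line 4: ['pharmacy', 'walk'] (min_width=13, slack=4)

Answer: |make         bear|
|hospital     rain|
|bright  is  heart|
|pharmacy walk    |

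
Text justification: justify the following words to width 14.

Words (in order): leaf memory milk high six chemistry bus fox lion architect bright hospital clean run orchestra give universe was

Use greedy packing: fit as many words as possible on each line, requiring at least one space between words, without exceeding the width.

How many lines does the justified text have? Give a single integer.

Line 1: ['leaf', 'memory'] (min_width=11, slack=3)
Line 2: ['milk', 'high', 'six'] (min_width=13, slack=1)
Line 3: ['chemistry', 'bus'] (min_width=13, slack=1)
Line 4: ['fox', 'lion'] (min_width=8, slack=6)
Line 5: ['architect'] (min_width=9, slack=5)
Line 6: ['bright'] (min_width=6, slack=8)
Line 7: ['hospital', 'clean'] (min_width=14, slack=0)
Line 8: ['run', 'orchestra'] (min_width=13, slack=1)
Line 9: ['give', 'universe'] (min_width=13, slack=1)
Line 10: ['was'] (min_width=3, slack=11)
Total lines: 10

Answer: 10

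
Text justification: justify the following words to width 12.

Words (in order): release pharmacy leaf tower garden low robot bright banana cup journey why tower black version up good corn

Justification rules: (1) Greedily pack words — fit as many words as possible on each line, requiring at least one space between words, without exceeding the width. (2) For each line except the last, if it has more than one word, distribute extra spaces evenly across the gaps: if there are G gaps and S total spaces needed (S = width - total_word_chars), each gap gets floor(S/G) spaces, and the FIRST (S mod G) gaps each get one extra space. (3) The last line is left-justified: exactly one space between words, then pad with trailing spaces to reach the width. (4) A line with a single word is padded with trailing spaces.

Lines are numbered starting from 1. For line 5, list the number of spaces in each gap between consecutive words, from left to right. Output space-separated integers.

Line 1: ['release'] (min_width=7, slack=5)
Line 2: ['pharmacy'] (min_width=8, slack=4)
Line 3: ['leaf', 'tower'] (min_width=10, slack=2)
Line 4: ['garden', 'low'] (min_width=10, slack=2)
Line 5: ['robot', 'bright'] (min_width=12, slack=0)
Line 6: ['banana', 'cup'] (min_width=10, slack=2)
Line 7: ['journey', 'why'] (min_width=11, slack=1)
Line 8: ['tower', 'black'] (min_width=11, slack=1)
Line 9: ['version', 'up'] (min_width=10, slack=2)
Line 10: ['good', 'corn'] (min_width=9, slack=3)

Answer: 1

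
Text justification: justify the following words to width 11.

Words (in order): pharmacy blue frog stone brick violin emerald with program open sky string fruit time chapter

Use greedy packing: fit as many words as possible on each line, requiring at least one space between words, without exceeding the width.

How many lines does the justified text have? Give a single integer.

Answer: 11

Derivation:
Line 1: ['pharmacy'] (min_width=8, slack=3)
Line 2: ['blue', 'frog'] (min_width=9, slack=2)
Line 3: ['stone', 'brick'] (min_width=11, slack=0)
Line 4: ['violin'] (min_width=6, slack=5)
Line 5: ['emerald'] (min_width=7, slack=4)
Line 6: ['with'] (min_width=4, slack=7)
Line 7: ['program'] (min_width=7, slack=4)
Line 8: ['open', 'sky'] (min_width=8, slack=3)
Line 9: ['string'] (min_width=6, slack=5)
Line 10: ['fruit', 'time'] (min_width=10, slack=1)
Line 11: ['chapter'] (min_width=7, slack=4)
Total lines: 11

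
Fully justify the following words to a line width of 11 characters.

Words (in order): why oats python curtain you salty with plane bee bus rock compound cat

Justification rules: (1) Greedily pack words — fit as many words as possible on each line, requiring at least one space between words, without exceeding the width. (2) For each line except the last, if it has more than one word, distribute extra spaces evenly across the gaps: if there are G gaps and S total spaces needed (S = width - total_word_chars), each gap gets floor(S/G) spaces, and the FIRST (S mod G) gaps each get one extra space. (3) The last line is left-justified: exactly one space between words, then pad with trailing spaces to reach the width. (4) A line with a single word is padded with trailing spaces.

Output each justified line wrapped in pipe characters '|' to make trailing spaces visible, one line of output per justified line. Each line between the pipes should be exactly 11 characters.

Line 1: ['why', 'oats'] (min_width=8, slack=3)
Line 2: ['python'] (min_width=6, slack=5)
Line 3: ['curtain', 'you'] (min_width=11, slack=0)
Line 4: ['salty', 'with'] (min_width=10, slack=1)
Line 5: ['plane', 'bee'] (min_width=9, slack=2)
Line 6: ['bus', 'rock'] (min_width=8, slack=3)
Line 7: ['compound'] (min_width=8, slack=3)
Line 8: ['cat'] (min_width=3, slack=8)

Answer: |why    oats|
|python     |
|curtain you|
|salty  with|
|plane   bee|
|bus    rock|
|compound   |
|cat        |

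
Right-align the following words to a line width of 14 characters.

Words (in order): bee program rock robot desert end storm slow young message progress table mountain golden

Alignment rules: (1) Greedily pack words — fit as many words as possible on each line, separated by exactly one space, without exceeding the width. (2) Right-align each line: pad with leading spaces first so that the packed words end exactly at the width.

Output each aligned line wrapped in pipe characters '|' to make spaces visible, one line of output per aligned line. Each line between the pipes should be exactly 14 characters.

Line 1: ['bee', 'program'] (min_width=11, slack=3)
Line 2: ['rock', 'robot'] (min_width=10, slack=4)
Line 3: ['desert', 'end'] (min_width=10, slack=4)
Line 4: ['storm', 'slow'] (min_width=10, slack=4)
Line 5: ['young', 'message'] (min_width=13, slack=1)
Line 6: ['progress', 'table'] (min_width=14, slack=0)
Line 7: ['mountain'] (min_width=8, slack=6)
Line 8: ['golden'] (min_width=6, slack=8)

Answer: |   bee program|
|    rock robot|
|    desert end|
|    storm slow|
| young message|
|progress table|
|      mountain|
|        golden|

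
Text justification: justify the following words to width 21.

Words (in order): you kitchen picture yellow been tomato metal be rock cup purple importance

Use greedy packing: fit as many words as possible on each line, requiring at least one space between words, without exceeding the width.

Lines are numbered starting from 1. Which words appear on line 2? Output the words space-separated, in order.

Answer: yellow been tomato

Derivation:
Line 1: ['you', 'kitchen', 'picture'] (min_width=19, slack=2)
Line 2: ['yellow', 'been', 'tomato'] (min_width=18, slack=3)
Line 3: ['metal', 'be', 'rock', 'cup'] (min_width=17, slack=4)
Line 4: ['purple', 'importance'] (min_width=17, slack=4)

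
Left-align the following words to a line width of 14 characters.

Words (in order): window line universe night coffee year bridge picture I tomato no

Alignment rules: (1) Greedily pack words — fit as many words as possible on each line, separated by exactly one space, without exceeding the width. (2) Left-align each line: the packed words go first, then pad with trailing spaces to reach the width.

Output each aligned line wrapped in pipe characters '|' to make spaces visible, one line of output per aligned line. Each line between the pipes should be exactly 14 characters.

Line 1: ['window', 'line'] (min_width=11, slack=3)
Line 2: ['universe', 'night'] (min_width=14, slack=0)
Line 3: ['coffee', 'year'] (min_width=11, slack=3)
Line 4: ['bridge', 'picture'] (min_width=14, slack=0)
Line 5: ['I', 'tomato', 'no'] (min_width=11, slack=3)

Answer: |window line   |
|universe night|
|coffee year   |
|bridge picture|
|I tomato no   |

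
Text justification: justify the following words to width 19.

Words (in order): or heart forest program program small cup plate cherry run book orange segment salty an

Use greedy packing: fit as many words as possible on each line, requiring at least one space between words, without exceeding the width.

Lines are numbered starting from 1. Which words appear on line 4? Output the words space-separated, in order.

Line 1: ['or', 'heart', 'forest'] (min_width=15, slack=4)
Line 2: ['program', 'program'] (min_width=15, slack=4)
Line 3: ['small', 'cup', 'plate'] (min_width=15, slack=4)
Line 4: ['cherry', 'run', 'book'] (min_width=15, slack=4)
Line 5: ['orange', 'segment'] (min_width=14, slack=5)
Line 6: ['salty', 'an'] (min_width=8, slack=11)

Answer: cherry run book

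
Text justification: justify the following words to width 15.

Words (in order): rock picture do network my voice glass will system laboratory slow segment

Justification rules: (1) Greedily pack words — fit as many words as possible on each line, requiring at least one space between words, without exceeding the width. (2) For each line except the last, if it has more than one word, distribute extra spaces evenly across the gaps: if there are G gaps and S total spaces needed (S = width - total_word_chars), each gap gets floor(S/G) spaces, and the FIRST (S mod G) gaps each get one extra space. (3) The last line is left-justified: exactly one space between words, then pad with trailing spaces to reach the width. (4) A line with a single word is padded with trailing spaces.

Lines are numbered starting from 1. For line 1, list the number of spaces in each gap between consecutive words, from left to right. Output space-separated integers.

Line 1: ['rock', 'picture', 'do'] (min_width=15, slack=0)
Line 2: ['network', 'my'] (min_width=10, slack=5)
Line 3: ['voice', 'glass'] (min_width=11, slack=4)
Line 4: ['will', 'system'] (min_width=11, slack=4)
Line 5: ['laboratory', 'slow'] (min_width=15, slack=0)
Line 6: ['segment'] (min_width=7, slack=8)

Answer: 1 1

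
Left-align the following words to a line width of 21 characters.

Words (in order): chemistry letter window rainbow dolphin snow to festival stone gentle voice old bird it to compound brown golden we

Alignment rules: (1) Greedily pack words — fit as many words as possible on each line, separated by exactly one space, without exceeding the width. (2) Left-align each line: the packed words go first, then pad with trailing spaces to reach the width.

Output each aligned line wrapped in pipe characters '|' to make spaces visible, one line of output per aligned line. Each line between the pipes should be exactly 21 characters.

Answer: |chemistry letter     |
|window rainbow       |
|dolphin snow to      |
|festival stone gentle|
|voice old bird it to |
|compound brown golden|
|we                   |

Derivation:
Line 1: ['chemistry', 'letter'] (min_width=16, slack=5)
Line 2: ['window', 'rainbow'] (min_width=14, slack=7)
Line 3: ['dolphin', 'snow', 'to'] (min_width=15, slack=6)
Line 4: ['festival', 'stone', 'gentle'] (min_width=21, slack=0)
Line 5: ['voice', 'old', 'bird', 'it', 'to'] (min_width=20, slack=1)
Line 6: ['compound', 'brown', 'golden'] (min_width=21, slack=0)
Line 7: ['we'] (min_width=2, slack=19)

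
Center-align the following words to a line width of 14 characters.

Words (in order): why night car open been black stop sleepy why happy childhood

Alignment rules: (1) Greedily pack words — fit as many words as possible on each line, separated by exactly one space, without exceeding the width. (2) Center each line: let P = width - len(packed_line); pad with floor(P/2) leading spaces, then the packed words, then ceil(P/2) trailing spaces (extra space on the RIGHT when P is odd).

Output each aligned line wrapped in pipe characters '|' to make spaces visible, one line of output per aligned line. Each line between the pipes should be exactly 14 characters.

Answer: |why night car |
|  open been   |
|  black stop  |
|  sleepy why  |
|    happy     |
|  childhood   |

Derivation:
Line 1: ['why', 'night', 'car'] (min_width=13, slack=1)
Line 2: ['open', 'been'] (min_width=9, slack=5)
Line 3: ['black', 'stop'] (min_width=10, slack=4)
Line 4: ['sleepy', 'why'] (min_width=10, slack=4)
Line 5: ['happy'] (min_width=5, slack=9)
Line 6: ['childhood'] (min_width=9, slack=5)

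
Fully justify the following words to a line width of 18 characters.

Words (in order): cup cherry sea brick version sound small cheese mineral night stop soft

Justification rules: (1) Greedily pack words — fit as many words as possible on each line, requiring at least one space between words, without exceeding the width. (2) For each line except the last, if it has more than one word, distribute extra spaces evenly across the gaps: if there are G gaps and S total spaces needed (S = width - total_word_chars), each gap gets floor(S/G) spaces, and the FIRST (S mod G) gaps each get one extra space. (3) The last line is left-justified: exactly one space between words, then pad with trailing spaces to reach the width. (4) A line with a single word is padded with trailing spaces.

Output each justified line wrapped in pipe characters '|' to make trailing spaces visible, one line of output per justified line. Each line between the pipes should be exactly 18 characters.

Answer: |cup   cherry   sea|
|brick      version|
|sound small cheese|
|mineral night stop|
|soft              |

Derivation:
Line 1: ['cup', 'cherry', 'sea'] (min_width=14, slack=4)
Line 2: ['brick', 'version'] (min_width=13, slack=5)
Line 3: ['sound', 'small', 'cheese'] (min_width=18, slack=0)
Line 4: ['mineral', 'night', 'stop'] (min_width=18, slack=0)
Line 5: ['soft'] (min_width=4, slack=14)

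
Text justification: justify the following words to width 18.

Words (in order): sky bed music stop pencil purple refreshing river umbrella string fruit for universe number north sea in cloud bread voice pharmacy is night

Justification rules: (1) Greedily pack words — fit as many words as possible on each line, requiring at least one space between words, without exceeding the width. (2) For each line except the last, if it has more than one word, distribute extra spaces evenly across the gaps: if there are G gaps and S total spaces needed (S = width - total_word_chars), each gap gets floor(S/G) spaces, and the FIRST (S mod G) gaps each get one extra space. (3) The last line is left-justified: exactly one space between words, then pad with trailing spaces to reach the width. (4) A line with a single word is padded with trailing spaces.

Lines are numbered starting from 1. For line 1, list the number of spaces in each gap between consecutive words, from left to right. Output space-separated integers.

Answer: 1 1 1

Derivation:
Line 1: ['sky', 'bed', 'music', 'stop'] (min_width=18, slack=0)
Line 2: ['pencil', 'purple'] (min_width=13, slack=5)
Line 3: ['refreshing', 'river'] (min_width=16, slack=2)
Line 4: ['umbrella', 'string'] (min_width=15, slack=3)
Line 5: ['fruit', 'for', 'universe'] (min_width=18, slack=0)
Line 6: ['number', 'north', 'sea'] (min_width=16, slack=2)
Line 7: ['in', 'cloud', 'bread'] (min_width=14, slack=4)
Line 8: ['voice', 'pharmacy', 'is'] (min_width=17, slack=1)
Line 9: ['night'] (min_width=5, slack=13)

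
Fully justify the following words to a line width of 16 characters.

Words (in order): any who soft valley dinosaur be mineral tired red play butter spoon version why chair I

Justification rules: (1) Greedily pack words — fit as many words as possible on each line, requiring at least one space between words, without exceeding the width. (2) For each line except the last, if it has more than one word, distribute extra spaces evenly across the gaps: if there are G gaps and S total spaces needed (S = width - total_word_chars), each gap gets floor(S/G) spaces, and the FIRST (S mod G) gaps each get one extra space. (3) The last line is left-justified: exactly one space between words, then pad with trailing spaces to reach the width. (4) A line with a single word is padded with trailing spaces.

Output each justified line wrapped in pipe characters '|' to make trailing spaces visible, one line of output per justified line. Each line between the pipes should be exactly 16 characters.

Line 1: ['any', 'who', 'soft'] (min_width=12, slack=4)
Line 2: ['valley', 'dinosaur'] (min_width=15, slack=1)
Line 3: ['be', 'mineral', 'tired'] (min_width=16, slack=0)
Line 4: ['red', 'play', 'butter'] (min_width=15, slack=1)
Line 5: ['spoon', 'version'] (min_width=13, slack=3)
Line 6: ['why', 'chair', 'I'] (min_width=11, slack=5)

Answer: |any   who   soft|
|valley  dinosaur|
|be mineral tired|
|red  play butter|
|spoon    version|
|why chair I     |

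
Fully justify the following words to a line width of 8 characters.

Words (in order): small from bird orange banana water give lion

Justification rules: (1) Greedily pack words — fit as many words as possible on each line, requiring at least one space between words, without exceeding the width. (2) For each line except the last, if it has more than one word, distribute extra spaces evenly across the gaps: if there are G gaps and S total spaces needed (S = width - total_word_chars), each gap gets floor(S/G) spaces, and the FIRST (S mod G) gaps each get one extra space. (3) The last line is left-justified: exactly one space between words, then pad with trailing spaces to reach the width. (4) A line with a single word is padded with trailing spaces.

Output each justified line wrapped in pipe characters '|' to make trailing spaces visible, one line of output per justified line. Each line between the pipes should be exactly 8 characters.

Answer: |small   |
|from    |
|bird    |
|orange  |
|banana  |
|water   |
|give    |
|lion    |

Derivation:
Line 1: ['small'] (min_width=5, slack=3)
Line 2: ['from'] (min_width=4, slack=4)
Line 3: ['bird'] (min_width=4, slack=4)
Line 4: ['orange'] (min_width=6, slack=2)
Line 5: ['banana'] (min_width=6, slack=2)
Line 6: ['water'] (min_width=5, slack=3)
Line 7: ['give'] (min_width=4, slack=4)
Line 8: ['lion'] (min_width=4, slack=4)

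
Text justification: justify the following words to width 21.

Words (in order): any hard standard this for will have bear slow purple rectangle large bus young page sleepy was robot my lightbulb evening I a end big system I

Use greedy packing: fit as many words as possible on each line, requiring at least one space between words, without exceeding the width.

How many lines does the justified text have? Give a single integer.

Line 1: ['any', 'hard', 'standard'] (min_width=17, slack=4)
Line 2: ['this', 'for', 'will', 'have'] (min_width=18, slack=3)
Line 3: ['bear', 'slow', 'purple'] (min_width=16, slack=5)
Line 4: ['rectangle', 'large', 'bus'] (min_width=19, slack=2)
Line 5: ['young', 'page', 'sleepy', 'was'] (min_width=21, slack=0)
Line 6: ['robot', 'my', 'lightbulb'] (min_width=18, slack=3)
Line 7: ['evening', 'I', 'a', 'end', 'big'] (min_width=19, slack=2)
Line 8: ['system', 'I'] (min_width=8, slack=13)
Total lines: 8

Answer: 8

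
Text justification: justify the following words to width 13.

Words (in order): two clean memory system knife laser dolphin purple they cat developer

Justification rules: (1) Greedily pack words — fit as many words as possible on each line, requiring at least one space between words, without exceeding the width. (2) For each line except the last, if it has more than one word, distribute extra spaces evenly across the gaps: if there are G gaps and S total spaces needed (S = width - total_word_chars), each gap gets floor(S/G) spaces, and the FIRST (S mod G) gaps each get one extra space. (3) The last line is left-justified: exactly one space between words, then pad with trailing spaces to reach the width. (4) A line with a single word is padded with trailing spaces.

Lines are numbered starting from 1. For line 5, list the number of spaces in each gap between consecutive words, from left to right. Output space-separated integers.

Answer: 3

Derivation:
Line 1: ['two', 'clean'] (min_width=9, slack=4)
Line 2: ['memory', 'system'] (min_width=13, slack=0)
Line 3: ['knife', 'laser'] (min_width=11, slack=2)
Line 4: ['dolphin'] (min_width=7, slack=6)
Line 5: ['purple', 'they'] (min_width=11, slack=2)
Line 6: ['cat', 'developer'] (min_width=13, slack=0)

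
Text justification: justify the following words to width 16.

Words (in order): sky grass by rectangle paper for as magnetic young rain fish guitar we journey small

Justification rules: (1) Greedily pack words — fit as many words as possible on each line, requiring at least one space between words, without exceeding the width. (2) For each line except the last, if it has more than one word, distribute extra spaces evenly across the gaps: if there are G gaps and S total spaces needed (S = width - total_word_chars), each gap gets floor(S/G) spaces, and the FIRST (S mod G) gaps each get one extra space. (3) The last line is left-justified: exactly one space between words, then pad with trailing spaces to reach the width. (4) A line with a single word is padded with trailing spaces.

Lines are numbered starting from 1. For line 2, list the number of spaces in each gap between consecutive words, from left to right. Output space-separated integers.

Line 1: ['sky', 'grass', 'by'] (min_width=12, slack=4)
Line 2: ['rectangle', 'paper'] (min_width=15, slack=1)
Line 3: ['for', 'as', 'magnetic'] (min_width=15, slack=1)
Line 4: ['young', 'rain', 'fish'] (min_width=15, slack=1)
Line 5: ['guitar', 'we'] (min_width=9, slack=7)
Line 6: ['journey', 'small'] (min_width=13, slack=3)

Answer: 2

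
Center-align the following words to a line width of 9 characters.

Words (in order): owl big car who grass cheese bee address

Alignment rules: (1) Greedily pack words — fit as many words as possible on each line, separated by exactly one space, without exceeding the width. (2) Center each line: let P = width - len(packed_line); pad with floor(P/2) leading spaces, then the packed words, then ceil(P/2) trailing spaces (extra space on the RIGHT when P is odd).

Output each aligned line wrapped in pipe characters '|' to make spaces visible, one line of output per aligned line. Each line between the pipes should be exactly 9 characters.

Answer: | owl big |
| car who |
|  grass  |
| cheese  |
|   bee   |
| address |

Derivation:
Line 1: ['owl', 'big'] (min_width=7, slack=2)
Line 2: ['car', 'who'] (min_width=7, slack=2)
Line 3: ['grass'] (min_width=5, slack=4)
Line 4: ['cheese'] (min_width=6, slack=3)
Line 5: ['bee'] (min_width=3, slack=6)
Line 6: ['address'] (min_width=7, slack=2)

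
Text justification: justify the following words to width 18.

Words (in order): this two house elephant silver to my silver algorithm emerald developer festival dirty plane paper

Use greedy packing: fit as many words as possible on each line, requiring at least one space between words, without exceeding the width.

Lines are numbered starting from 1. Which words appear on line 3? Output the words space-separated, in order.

Line 1: ['this', 'two', 'house'] (min_width=14, slack=4)
Line 2: ['elephant', 'silver', 'to'] (min_width=18, slack=0)
Line 3: ['my', 'silver'] (min_width=9, slack=9)
Line 4: ['algorithm', 'emerald'] (min_width=17, slack=1)
Line 5: ['developer', 'festival'] (min_width=18, slack=0)
Line 6: ['dirty', 'plane', 'paper'] (min_width=17, slack=1)

Answer: my silver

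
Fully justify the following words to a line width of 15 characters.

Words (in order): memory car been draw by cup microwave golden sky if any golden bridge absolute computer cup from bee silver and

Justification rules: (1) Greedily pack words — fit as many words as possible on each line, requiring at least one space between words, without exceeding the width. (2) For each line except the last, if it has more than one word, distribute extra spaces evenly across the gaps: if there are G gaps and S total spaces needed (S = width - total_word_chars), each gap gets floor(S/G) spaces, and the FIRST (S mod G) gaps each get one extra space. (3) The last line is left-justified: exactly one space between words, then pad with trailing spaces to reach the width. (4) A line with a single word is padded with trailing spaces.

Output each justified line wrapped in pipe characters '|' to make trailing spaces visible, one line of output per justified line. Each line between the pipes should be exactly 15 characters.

Line 1: ['memory', 'car', 'been'] (min_width=15, slack=0)
Line 2: ['draw', 'by', 'cup'] (min_width=11, slack=4)
Line 3: ['microwave'] (min_width=9, slack=6)
Line 4: ['golden', 'sky', 'if'] (min_width=13, slack=2)
Line 5: ['any', 'golden'] (min_width=10, slack=5)
Line 6: ['bridge', 'absolute'] (min_width=15, slack=0)
Line 7: ['computer', 'cup'] (min_width=12, slack=3)
Line 8: ['from', 'bee', 'silver'] (min_width=15, slack=0)
Line 9: ['and'] (min_width=3, slack=12)

Answer: |memory car been|
|draw   by   cup|
|microwave      |
|golden  sky  if|
|any      golden|
|bridge absolute|
|computer    cup|
|from bee silver|
|and            |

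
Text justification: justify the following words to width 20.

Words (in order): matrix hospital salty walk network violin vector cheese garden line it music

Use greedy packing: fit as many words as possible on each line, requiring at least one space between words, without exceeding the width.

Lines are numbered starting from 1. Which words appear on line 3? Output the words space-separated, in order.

Line 1: ['matrix', 'hospital'] (min_width=15, slack=5)
Line 2: ['salty', 'walk', 'network'] (min_width=18, slack=2)
Line 3: ['violin', 'vector', 'cheese'] (min_width=20, slack=0)
Line 4: ['garden', 'line', 'it', 'music'] (min_width=20, slack=0)

Answer: violin vector cheese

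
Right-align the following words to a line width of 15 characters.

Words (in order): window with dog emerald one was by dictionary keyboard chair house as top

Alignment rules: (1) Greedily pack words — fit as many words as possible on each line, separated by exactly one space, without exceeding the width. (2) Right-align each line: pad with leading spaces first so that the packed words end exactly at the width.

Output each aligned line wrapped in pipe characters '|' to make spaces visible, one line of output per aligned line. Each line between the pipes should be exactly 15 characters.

Line 1: ['window', 'with', 'dog'] (min_width=15, slack=0)
Line 2: ['emerald', 'one', 'was'] (min_width=15, slack=0)
Line 3: ['by', 'dictionary'] (min_width=13, slack=2)
Line 4: ['keyboard', 'chair'] (min_width=14, slack=1)
Line 5: ['house', 'as', 'top'] (min_width=12, slack=3)

Answer: |window with dog|
|emerald one was|
|  by dictionary|
| keyboard chair|
|   house as top|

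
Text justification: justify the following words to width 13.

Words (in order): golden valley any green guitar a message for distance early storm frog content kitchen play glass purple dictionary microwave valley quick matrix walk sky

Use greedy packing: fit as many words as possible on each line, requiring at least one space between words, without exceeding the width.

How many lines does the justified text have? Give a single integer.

Line 1: ['golden', 'valley'] (min_width=13, slack=0)
Line 2: ['any', 'green'] (min_width=9, slack=4)
Line 3: ['guitar', 'a'] (min_width=8, slack=5)
Line 4: ['message', 'for'] (min_width=11, slack=2)
Line 5: ['distance'] (min_width=8, slack=5)
Line 6: ['early', 'storm'] (min_width=11, slack=2)
Line 7: ['frog', 'content'] (min_width=12, slack=1)
Line 8: ['kitchen', 'play'] (min_width=12, slack=1)
Line 9: ['glass', 'purple'] (min_width=12, slack=1)
Line 10: ['dictionary'] (min_width=10, slack=3)
Line 11: ['microwave'] (min_width=9, slack=4)
Line 12: ['valley', 'quick'] (min_width=12, slack=1)
Line 13: ['matrix', 'walk'] (min_width=11, slack=2)
Line 14: ['sky'] (min_width=3, slack=10)
Total lines: 14

Answer: 14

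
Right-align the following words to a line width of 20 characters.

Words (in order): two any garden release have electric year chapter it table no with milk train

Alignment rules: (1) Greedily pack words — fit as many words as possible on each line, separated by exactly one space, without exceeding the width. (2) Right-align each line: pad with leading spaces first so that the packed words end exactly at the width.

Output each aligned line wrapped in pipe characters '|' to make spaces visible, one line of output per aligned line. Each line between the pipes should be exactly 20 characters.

Answer: |      two any garden|
|        release have|
|       electric year|
| chapter it table no|
|     with milk train|

Derivation:
Line 1: ['two', 'any', 'garden'] (min_width=14, slack=6)
Line 2: ['release', 'have'] (min_width=12, slack=8)
Line 3: ['electric', 'year'] (min_width=13, slack=7)
Line 4: ['chapter', 'it', 'table', 'no'] (min_width=19, slack=1)
Line 5: ['with', 'milk', 'train'] (min_width=15, slack=5)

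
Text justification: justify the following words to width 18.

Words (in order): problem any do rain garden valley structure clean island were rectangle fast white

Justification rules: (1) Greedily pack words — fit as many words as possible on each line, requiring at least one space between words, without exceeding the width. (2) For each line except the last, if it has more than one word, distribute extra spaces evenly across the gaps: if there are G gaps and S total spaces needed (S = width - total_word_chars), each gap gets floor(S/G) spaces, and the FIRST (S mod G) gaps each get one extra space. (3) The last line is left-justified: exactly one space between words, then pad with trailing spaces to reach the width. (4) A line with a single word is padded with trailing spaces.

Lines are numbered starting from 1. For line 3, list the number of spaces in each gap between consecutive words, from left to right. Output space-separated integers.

Answer: 4

Derivation:
Line 1: ['problem', 'any', 'do'] (min_width=14, slack=4)
Line 2: ['rain', 'garden', 'valley'] (min_width=18, slack=0)
Line 3: ['structure', 'clean'] (min_width=15, slack=3)
Line 4: ['island', 'were'] (min_width=11, slack=7)
Line 5: ['rectangle', 'fast'] (min_width=14, slack=4)
Line 6: ['white'] (min_width=5, slack=13)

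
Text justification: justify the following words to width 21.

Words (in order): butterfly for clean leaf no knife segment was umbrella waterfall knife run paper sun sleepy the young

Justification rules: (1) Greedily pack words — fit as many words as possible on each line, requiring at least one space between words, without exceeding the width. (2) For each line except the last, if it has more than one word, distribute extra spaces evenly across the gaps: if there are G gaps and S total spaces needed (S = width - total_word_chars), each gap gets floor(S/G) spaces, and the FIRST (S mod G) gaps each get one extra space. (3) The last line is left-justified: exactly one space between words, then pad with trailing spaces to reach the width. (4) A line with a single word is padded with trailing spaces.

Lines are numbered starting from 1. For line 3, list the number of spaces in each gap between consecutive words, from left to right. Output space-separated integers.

Answer: 10

Derivation:
Line 1: ['butterfly', 'for', 'clean'] (min_width=19, slack=2)
Line 2: ['leaf', 'no', 'knife', 'segment'] (min_width=21, slack=0)
Line 3: ['was', 'umbrella'] (min_width=12, slack=9)
Line 4: ['waterfall', 'knife', 'run'] (min_width=19, slack=2)
Line 5: ['paper', 'sun', 'sleepy', 'the'] (min_width=20, slack=1)
Line 6: ['young'] (min_width=5, slack=16)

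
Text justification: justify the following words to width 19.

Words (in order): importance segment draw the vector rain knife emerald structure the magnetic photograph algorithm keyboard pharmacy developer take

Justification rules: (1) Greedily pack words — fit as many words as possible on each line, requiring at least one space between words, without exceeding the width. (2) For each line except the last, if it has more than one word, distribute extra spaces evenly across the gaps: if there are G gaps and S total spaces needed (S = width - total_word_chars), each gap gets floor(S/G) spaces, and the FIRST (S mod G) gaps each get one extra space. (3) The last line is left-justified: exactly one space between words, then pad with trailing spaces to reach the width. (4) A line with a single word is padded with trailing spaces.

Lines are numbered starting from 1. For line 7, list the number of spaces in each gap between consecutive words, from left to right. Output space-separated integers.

Line 1: ['importance', 'segment'] (min_width=18, slack=1)
Line 2: ['draw', 'the', 'vector'] (min_width=15, slack=4)
Line 3: ['rain', 'knife', 'emerald'] (min_width=18, slack=1)
Line 4: ['structure', 'the'] (min_width=13, slack=6)
Line 5: ['magnetic', 'photograph'] (min_width=19, slack=0)
Line 6: ['algorithm', 'keyboard'] (min_width=18, slack=1)
Line 7: ['pharmacy', 'developer'] (min_width=18, slack=1)
Line 8: ['take'] (min_width=4, slack=15)

Answer: 2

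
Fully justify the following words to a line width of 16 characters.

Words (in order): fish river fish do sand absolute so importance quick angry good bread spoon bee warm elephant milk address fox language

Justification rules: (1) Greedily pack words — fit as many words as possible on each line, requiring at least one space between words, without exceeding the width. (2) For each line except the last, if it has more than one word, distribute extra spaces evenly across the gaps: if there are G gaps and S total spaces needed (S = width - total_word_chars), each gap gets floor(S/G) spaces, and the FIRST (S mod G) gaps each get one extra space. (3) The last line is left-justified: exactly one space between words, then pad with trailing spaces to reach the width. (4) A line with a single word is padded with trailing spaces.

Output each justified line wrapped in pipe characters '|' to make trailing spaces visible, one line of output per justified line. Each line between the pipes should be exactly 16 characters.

Answer: |fish  river fish|
|do sand absolute|
|so    importance|
|quick angry good|
|bread  spoon bee|
|warm    elephant|
|milk address fox|
|language        |

Derivation:
Line 1: ['fish', 'river', 'fish'] (min_width=15, slack=1)
Line 2: ['do', 'sand', 'absolute'] (min_width=16, slack=0)
Line 3: ['so', 'importance'] (min_width=13, slack=3)
Line 4: ['quick', 'angry', 'good'] (min_width=16, slack=0)
Line 5: ['bread', 'spoon', 'bee'] (min_width=15, slack=1)
Line 6: ['warm', 'elephant'] (min_width=13, slack=3)
Line 7: ['milk', 'address', 'fox'] (min_width=16, slack=0)
Line 8: ['language'] (min_width=8, slack=8)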